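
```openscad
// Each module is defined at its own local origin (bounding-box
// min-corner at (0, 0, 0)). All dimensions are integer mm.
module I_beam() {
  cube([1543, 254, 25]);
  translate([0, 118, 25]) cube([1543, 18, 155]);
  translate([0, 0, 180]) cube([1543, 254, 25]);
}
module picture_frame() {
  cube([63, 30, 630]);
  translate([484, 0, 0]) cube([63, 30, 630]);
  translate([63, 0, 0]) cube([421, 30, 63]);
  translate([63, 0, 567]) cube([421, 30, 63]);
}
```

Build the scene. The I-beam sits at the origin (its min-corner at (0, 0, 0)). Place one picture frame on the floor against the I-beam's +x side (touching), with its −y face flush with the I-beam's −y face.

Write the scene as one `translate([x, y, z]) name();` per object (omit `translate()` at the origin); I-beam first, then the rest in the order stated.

I_beam();
translate([1543, 0, 0]) picture_frame();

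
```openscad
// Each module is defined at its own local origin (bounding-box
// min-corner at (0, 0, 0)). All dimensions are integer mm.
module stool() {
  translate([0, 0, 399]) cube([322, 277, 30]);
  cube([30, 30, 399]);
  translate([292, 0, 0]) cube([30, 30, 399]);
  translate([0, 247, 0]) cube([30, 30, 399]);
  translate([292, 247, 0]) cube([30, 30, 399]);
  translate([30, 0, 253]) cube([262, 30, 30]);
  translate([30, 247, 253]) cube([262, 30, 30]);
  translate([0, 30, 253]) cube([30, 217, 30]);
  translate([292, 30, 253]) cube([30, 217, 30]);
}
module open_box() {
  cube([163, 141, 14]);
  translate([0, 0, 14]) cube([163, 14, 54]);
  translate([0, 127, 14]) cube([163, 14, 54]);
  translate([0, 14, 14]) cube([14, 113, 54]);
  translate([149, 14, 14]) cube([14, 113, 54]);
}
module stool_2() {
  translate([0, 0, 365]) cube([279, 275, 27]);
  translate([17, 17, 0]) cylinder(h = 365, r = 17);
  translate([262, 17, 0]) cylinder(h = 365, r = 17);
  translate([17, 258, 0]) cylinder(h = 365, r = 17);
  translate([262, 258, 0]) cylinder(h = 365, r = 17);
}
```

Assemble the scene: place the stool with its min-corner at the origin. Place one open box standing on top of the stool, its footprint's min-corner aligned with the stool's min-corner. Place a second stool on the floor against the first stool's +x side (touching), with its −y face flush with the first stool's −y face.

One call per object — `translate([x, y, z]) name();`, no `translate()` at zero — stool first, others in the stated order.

stool();
translate([0, 0, 429]) open_box();
translate([322, 0, 0]) stool_2();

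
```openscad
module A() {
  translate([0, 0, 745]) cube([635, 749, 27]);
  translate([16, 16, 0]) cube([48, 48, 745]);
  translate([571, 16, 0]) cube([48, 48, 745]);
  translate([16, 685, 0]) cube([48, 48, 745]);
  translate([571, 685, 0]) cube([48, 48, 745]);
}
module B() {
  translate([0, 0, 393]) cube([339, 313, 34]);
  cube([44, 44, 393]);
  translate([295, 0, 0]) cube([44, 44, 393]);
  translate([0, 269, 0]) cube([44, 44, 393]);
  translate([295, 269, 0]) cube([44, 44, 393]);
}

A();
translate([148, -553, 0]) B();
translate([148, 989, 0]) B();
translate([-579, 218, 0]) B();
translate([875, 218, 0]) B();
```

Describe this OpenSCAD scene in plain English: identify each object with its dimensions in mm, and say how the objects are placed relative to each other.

A is a rectangular dining table. The top is 635×749×27 mm with its upper surface at z = 772 mm. It stands on four 48×48 mm square legs, each inset 16 mm from the nearest pair of top edges, running from the floor to the underside of the top.

B is a four-legged stool. The seat is 339×313 mm, 34 mm thick, top at z = 427 mm. It stands on four square legs, each 44×44 mm in cross-section, from z = 0 to the seat underside, each flush with a corner of the seat.

Four stools sit around the table at the −y, +y, −x, +x sides.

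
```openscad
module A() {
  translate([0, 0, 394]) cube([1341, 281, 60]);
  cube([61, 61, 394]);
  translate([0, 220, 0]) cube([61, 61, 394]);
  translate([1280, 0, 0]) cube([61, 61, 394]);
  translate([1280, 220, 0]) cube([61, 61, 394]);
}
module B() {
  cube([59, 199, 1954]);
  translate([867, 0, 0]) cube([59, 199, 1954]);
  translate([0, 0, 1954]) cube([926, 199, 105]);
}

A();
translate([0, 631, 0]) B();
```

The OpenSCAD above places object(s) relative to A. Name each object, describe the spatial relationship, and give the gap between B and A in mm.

A is a bench. B is a door frame. The door frame is on the floor beside the bench on its +y side. The gap between the door frame and the bench is 350 mm.

The door frame's nearest face is 350 mm from the bench's +y face.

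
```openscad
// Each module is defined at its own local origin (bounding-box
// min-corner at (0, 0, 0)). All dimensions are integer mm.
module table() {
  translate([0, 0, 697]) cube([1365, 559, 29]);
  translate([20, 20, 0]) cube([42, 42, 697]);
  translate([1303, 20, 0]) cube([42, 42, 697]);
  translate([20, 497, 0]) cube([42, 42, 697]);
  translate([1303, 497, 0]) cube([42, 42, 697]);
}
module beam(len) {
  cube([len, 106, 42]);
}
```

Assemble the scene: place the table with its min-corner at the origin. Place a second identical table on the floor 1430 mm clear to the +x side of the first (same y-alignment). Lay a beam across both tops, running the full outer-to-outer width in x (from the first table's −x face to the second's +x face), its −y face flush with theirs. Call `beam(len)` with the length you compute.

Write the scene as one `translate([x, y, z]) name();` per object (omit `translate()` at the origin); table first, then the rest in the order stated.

table();
translate([2795, 0, 0]) table();
translate([0, 0, 726]) beam(4160);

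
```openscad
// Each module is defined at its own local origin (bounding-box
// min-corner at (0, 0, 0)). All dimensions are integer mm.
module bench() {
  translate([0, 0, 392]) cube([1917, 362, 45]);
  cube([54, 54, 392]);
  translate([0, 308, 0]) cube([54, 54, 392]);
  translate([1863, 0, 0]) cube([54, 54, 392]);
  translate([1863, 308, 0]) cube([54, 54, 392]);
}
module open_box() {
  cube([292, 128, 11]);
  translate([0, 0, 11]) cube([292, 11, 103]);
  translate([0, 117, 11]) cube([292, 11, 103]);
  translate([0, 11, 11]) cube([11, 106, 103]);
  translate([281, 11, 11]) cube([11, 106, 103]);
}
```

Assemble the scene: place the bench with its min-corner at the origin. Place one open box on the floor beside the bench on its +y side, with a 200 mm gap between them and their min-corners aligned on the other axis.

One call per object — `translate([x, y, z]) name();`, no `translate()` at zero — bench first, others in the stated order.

bench();
translate([0, 562, 0]) open_box();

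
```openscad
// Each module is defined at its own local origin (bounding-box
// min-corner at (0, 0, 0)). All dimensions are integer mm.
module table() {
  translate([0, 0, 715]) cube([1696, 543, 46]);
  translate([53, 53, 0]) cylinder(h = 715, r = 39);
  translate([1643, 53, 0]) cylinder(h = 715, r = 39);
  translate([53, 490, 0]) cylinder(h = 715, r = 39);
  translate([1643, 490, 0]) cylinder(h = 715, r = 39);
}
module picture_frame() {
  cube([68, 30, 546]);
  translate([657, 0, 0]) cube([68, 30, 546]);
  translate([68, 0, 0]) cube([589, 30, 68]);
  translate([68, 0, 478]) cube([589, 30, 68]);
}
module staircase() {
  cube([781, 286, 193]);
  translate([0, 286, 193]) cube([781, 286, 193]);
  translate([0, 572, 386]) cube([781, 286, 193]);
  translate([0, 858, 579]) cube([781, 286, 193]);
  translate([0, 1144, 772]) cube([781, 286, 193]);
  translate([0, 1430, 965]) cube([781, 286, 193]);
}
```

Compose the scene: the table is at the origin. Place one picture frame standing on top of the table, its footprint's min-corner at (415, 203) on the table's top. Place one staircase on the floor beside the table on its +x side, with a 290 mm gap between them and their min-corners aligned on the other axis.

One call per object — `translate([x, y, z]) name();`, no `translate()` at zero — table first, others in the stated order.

table();
translate([415, 203, 761]) picture_frame();
translate([1986, 0, 0]) staircase();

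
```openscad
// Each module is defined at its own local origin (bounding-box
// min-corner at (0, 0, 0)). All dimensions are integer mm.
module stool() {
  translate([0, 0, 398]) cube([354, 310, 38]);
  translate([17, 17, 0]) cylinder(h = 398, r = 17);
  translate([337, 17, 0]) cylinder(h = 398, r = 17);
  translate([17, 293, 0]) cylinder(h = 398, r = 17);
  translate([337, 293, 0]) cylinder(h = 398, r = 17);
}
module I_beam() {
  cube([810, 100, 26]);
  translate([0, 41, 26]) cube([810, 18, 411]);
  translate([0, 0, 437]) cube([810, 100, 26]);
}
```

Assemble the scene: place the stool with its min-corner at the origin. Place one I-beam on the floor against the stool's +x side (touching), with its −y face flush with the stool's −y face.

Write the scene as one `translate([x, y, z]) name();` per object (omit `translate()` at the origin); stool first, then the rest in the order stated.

stool();
translate([354, 0, 0]) I_beam();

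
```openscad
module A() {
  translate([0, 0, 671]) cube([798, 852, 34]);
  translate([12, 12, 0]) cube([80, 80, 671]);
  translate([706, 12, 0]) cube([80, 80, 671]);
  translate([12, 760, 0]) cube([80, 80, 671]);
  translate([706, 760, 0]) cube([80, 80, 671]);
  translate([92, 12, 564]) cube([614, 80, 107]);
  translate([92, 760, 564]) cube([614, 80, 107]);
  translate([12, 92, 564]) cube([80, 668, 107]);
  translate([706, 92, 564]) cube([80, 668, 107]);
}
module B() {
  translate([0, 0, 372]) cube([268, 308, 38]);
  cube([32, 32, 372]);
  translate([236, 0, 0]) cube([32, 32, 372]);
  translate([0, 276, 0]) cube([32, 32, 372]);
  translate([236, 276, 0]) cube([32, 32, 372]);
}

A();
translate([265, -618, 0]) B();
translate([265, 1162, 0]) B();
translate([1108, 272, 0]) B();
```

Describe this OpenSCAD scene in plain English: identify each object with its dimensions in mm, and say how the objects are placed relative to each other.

A is a table: top 798 mm (x) × 852 mm (y), 34 mm thick, upper face at z = 705 mm, on four 80×80 mm square legs, each inset 12 mm from the nearest pair of top edges, running from z = 0 to the bottom of the top. Four apron rails, 80 mm thick and 107 mm tall, run between adjacent legs with their top edges flush with the underside of the top and their outer faces flush with the legs' outer faces.

B is a simple wooden stool: a rectangular seat 268 mm (x) by 308 mm (y), 38 mm thick, top face at z = 410 mm, on four square legs, each 32×32 mm in cross-section. The legs rest on z = 0, each flush with a corner of the seat.

Three stools sit around the table at the −y, +y, +x sides.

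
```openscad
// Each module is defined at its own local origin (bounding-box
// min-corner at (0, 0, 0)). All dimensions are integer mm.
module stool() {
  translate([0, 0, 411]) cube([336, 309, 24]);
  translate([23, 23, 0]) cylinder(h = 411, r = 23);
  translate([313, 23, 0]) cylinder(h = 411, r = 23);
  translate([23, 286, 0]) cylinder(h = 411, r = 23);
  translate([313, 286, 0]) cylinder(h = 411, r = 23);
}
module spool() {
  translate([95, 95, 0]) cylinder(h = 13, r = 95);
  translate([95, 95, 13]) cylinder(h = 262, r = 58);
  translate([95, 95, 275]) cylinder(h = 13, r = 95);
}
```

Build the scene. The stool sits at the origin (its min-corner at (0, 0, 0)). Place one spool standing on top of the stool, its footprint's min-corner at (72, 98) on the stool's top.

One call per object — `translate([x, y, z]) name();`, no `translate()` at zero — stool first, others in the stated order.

stool();
translate([72, 98, 435]) spool();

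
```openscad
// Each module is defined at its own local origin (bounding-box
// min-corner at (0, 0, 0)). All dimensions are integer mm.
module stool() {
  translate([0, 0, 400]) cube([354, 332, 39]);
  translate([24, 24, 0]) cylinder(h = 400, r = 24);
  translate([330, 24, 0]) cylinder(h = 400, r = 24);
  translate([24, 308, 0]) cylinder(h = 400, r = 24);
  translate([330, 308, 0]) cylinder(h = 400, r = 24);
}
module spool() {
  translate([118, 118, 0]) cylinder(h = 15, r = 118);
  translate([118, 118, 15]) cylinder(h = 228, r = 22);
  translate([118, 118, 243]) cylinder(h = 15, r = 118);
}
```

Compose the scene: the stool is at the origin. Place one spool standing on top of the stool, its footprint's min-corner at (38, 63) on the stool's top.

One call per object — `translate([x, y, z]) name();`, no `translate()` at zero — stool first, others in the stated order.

stool();
translate([38, 63, 439]) spool();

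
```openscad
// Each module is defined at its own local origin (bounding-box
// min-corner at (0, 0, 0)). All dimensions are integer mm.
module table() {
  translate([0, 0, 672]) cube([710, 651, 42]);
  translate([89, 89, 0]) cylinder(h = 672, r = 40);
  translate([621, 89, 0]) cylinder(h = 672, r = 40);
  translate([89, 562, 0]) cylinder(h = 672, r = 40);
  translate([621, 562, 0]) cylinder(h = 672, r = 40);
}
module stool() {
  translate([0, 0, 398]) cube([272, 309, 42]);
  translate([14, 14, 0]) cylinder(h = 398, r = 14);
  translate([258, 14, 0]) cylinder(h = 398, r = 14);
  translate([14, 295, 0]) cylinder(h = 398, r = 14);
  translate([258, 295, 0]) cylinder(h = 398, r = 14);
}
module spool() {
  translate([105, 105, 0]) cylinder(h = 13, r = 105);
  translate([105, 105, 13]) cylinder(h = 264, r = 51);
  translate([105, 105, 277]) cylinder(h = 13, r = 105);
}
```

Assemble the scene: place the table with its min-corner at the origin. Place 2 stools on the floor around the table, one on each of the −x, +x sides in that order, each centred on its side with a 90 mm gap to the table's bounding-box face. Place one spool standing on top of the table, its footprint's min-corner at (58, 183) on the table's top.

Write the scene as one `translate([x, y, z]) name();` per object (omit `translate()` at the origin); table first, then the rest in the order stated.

table();
translate([-362, 171, 0]) stool();
translate([800, 171, 0]) stool();
translate([58, 183, 714]) spool();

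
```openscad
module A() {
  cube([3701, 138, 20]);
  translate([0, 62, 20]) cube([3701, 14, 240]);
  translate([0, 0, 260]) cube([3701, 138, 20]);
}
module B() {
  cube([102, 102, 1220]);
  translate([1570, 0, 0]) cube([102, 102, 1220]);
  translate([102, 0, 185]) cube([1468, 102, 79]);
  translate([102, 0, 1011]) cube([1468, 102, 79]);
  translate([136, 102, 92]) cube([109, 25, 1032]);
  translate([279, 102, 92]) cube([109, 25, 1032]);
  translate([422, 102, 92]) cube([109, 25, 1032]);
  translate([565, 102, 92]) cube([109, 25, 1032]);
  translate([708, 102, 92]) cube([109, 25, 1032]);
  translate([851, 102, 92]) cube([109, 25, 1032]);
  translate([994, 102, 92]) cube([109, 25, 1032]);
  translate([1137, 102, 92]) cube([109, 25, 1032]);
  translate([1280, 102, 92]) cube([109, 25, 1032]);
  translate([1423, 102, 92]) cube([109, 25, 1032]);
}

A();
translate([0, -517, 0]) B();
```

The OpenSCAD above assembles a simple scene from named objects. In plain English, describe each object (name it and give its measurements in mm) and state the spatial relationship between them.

A is an I-beam lying along x, 3701 mm long. Overall section height 280 mm. Two flanges 138 mm wide (y) and 20 mm thick, one on the floor and one at the top; a web 14 mm thick runs between them, centred on the flange width.

B is a fence section. Two 102×102 mm posts, 1220 mm tall, stand on the floor with a clear span of 1468 mm between their inner faces. Two horizontal rails of 102×79 mm section span the gap between the posts with their undersides at z = 185 mm and z = 1011 mm, flush with the posts' −y face. 10 pickets, each 109 mm wide, 25 mm thick and 1032 mm tall, are fixed to the +y face of the rails with their bottoms at z = 92 mm, evenly spaced across the span with equal gaps (rounded down to the nearest mm) at the −x end and between each pair — any rounding remainder accumulates at the +x end.

The fence section is on the floor beside the I-beam on its −y side.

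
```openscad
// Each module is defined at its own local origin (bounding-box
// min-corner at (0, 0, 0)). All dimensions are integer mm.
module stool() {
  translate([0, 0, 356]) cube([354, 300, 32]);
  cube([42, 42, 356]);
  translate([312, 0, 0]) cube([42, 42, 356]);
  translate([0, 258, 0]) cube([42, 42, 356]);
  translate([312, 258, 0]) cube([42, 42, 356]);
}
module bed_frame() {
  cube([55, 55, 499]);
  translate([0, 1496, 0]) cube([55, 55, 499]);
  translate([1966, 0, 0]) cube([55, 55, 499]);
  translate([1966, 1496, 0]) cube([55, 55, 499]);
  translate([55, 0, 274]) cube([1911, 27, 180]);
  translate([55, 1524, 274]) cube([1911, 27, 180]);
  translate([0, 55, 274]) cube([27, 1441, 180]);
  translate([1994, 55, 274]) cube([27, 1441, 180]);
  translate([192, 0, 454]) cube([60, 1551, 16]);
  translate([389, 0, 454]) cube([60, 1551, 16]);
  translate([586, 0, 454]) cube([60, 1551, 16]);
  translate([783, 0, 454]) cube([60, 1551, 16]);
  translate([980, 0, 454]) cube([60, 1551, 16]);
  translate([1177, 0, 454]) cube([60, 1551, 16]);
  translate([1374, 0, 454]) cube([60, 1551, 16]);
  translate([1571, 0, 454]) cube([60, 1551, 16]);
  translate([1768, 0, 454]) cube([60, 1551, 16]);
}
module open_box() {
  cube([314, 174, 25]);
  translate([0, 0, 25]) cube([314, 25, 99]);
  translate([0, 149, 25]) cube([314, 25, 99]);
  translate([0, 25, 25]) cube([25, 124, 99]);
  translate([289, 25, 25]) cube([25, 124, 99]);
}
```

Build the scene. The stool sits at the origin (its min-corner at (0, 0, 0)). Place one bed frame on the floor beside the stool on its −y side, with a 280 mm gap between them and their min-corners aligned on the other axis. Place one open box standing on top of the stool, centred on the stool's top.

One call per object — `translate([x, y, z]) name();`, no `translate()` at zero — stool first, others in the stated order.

stool();
translate([0, -1831, 0]) bed_frame();
translate([20, 63, 388]) open_box();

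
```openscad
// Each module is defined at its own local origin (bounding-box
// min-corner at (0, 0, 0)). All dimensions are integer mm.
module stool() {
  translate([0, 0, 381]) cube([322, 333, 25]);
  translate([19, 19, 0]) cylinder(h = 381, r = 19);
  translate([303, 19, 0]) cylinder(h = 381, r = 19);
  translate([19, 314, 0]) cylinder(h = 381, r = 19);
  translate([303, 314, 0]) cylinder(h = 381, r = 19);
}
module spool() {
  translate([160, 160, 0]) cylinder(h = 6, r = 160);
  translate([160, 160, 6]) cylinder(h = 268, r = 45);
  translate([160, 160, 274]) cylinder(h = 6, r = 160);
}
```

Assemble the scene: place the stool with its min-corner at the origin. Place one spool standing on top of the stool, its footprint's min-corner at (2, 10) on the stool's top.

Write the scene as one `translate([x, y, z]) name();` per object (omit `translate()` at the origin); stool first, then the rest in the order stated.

stool();
translate([2, 10, 406]) spool();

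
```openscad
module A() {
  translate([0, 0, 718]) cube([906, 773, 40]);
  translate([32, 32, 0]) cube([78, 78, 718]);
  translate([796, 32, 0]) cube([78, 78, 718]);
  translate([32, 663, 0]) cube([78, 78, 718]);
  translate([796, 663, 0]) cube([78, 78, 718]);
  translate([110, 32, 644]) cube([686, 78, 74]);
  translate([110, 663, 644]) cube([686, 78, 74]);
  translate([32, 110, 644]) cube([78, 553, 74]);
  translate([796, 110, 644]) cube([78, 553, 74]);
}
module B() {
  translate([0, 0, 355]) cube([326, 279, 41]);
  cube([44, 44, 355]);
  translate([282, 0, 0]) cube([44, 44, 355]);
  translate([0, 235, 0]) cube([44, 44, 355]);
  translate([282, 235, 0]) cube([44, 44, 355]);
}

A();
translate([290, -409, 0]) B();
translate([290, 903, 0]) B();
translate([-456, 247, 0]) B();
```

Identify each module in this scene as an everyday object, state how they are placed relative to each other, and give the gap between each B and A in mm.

Each stool's nearest face is 130 mm from the table's bounding box.

A is a table. B is a stool. Three stools sit around the table at the −y, +y, −x sides. The gap between each stool and the table is 130 mm.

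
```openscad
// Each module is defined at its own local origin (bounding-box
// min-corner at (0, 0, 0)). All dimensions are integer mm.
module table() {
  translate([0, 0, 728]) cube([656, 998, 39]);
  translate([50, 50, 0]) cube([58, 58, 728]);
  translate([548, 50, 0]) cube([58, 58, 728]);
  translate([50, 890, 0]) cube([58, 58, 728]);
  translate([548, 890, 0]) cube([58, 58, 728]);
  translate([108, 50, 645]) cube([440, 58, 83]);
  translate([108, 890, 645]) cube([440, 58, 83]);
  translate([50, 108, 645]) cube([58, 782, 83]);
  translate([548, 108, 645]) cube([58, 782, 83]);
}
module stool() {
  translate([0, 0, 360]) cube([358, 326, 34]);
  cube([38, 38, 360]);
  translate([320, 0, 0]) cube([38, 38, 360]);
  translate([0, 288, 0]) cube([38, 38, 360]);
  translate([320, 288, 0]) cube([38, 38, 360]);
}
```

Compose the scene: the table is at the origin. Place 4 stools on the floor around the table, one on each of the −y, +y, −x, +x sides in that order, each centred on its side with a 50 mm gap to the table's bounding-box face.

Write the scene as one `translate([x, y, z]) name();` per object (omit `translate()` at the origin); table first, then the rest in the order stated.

table();
translate([149, -376, 0]) stool();
translate([149, 1048, 0]) stool();
translate([-408, 336, 0]) stool();
translate([706, 336, 0]) stool();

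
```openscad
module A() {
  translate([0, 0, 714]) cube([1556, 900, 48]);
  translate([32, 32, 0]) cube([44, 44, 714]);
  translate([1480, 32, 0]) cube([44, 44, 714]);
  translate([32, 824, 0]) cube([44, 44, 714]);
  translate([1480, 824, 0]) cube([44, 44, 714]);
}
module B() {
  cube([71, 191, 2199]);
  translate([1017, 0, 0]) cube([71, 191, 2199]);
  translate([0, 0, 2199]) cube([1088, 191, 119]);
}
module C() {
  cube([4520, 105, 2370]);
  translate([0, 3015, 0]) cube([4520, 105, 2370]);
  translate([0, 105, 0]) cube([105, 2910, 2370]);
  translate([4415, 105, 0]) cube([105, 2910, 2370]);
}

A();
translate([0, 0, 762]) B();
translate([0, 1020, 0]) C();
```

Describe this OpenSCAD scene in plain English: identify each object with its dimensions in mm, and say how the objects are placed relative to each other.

A is a table: top 1556 mm (x) × 900 mm (y), 48 mm thick, upper face at z = 762 mm, on four 44×44 mm square legs, each inset 32 mm from the nearest pair of top edges, running from z = 0 to the bottom of the top.

B is a door frame. The clear opening is 946 mm wide and 2199 mm high. Two 71 mm wide jambs, 191 mm deep, stand either side of the opening from the floor to the top of the opening. A 119 mm thick head sits across the top of both jambs, spanning the full outside width of the frame.

C is a box-shaped house frame (walls only): outside footprint 4520×3120 mm, wall height 2370 mm, wall thickness 105 mm. The two y-facing walls run the full x-width; the two x-facing walls fit between the inner faces of the y-facing walls.

The door frame is on top of the table. The house frame is on the floor beside the table on its +y side.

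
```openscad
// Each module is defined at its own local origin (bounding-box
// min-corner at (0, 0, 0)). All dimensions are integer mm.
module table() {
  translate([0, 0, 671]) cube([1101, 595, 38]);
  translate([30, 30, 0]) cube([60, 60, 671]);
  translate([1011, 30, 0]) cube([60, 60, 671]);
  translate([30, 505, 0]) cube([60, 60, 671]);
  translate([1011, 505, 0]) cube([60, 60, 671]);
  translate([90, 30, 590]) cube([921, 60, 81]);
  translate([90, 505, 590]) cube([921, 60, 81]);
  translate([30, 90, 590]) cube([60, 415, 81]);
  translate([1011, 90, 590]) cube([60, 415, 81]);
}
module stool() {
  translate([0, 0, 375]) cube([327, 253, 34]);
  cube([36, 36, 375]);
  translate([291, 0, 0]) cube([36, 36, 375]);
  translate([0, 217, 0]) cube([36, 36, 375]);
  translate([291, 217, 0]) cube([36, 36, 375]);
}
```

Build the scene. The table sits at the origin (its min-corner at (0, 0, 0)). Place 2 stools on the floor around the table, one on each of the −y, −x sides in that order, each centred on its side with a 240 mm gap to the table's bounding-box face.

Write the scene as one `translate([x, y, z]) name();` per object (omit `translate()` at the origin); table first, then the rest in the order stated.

table();
translate([387, -493, 0]) stool();
translate([-567, 171, 0]) stool();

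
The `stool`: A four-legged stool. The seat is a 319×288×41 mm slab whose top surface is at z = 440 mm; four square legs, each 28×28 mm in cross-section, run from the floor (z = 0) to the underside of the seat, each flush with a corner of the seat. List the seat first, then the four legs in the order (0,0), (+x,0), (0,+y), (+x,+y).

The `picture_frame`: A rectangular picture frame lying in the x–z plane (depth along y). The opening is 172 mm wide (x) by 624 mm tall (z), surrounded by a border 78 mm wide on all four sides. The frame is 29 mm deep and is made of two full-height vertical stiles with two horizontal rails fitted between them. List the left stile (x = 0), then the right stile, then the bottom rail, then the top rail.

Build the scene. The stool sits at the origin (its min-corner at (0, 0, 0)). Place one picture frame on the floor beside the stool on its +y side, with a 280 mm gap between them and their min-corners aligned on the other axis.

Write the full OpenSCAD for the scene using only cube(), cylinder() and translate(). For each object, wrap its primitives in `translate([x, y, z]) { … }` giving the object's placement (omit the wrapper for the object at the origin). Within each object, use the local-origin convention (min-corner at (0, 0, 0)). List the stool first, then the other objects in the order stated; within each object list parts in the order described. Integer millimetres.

translate([0, 0, 399]) cube([319, 288, 41]);
cube([28, 28, 399]);
translate([291, 0, 0]) cube([28, 28, 399]);
translate([0, 260, 0]) cube([28, 28, 399]);
translate([291, 260, 0]) cube([28, 28, 399]);
translate([0, 568, 0]) {
  cube([78, 29, 780]);
  translate([250, 0, 0]) cube([78, 29, 780]);
  translate([78, 0, 0]) cube([172, 29, 78]);
  translate([78, 0, 702]) cube([172, 29, 78]);
}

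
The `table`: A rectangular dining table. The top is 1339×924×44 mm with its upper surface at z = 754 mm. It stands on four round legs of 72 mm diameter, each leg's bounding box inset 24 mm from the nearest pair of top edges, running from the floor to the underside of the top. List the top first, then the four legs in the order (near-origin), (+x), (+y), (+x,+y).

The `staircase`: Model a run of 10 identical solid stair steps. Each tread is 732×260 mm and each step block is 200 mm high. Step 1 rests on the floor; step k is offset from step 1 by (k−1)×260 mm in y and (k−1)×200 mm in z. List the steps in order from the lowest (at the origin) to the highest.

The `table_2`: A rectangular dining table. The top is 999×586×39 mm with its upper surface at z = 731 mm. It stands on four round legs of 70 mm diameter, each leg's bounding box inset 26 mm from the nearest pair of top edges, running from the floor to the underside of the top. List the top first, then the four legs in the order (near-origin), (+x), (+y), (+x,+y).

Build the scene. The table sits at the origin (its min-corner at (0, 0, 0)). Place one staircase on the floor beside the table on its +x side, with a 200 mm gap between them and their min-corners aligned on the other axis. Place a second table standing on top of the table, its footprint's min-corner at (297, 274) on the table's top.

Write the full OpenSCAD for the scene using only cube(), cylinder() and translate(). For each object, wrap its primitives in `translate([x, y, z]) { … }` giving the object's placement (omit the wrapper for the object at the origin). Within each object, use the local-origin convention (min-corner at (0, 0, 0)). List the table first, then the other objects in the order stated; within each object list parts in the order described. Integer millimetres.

translate([0, 0, 710]) cube([1339, 924, 44]);
translate([60, 60, 0]) cylinder(h = 710, r = 36);
translate([1279, 60, 0]) cylinder(h = 710, r = 36);
translate([60, 864, 0]) cylinder(h = 710, r = 36);
translate([1279, 864, 0]) cylinder(h = 710, r = 36);
translate([1539, 0, 0]) {
  cube([732, 260, 200]);
  translate([0, 260, 200]) cube([732, 260, 200]);
  translate([0, 520, 400]) cube([732, 260, 200]);
  translate([0, 780, 600]) cube([732, 260, 200]);
  translate([0, 1040, 800]) cube([732, 260, 200]);
  translate([0, 1300, 1000]) cube([732, 260, 200]);
  translate([0, 1560, 1200]) cube([732, 260, 200]);
  translate([0, 1820, 1400]) cube([732, 260, 200]);
  translate([0, 2080, 1600]) cube([732, 260, 200]);
  translate([0, 2340, 1800]) cube([732, 260, 200]);
}
translate([297, 274, 754]) {
  translate([0, 0, 692]) cube([999, 586, 39]);
  translate([61, 61, 0]) cylinder(h = 692, r = 35);
  translate([938, 61, 0]) cylinder(h = 692, r = 35);
  translate([61, 525, 0]) cylinder(h = 692, r = 35);
  translate([938, 525, 0]) cylinder(h = 692, r = 35);
}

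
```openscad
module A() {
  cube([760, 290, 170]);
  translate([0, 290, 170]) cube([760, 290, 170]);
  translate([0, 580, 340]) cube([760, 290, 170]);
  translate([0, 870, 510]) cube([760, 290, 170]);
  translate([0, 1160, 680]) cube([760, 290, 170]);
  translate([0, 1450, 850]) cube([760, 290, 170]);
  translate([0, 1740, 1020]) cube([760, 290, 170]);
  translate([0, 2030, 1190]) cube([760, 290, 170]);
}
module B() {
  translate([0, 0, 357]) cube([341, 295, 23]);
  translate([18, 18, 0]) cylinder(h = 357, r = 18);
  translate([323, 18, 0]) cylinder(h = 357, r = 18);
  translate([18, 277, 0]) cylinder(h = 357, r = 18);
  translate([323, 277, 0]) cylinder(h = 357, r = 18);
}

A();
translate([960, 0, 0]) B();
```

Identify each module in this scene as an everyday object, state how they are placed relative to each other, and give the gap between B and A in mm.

A is a staircase. B is a stool. The stool is on the floor beside the staircase on its +x side. The gap between the stool and the staircase is 200 mm.

The stool's nearest face is 200 mm from the staircase's +x face.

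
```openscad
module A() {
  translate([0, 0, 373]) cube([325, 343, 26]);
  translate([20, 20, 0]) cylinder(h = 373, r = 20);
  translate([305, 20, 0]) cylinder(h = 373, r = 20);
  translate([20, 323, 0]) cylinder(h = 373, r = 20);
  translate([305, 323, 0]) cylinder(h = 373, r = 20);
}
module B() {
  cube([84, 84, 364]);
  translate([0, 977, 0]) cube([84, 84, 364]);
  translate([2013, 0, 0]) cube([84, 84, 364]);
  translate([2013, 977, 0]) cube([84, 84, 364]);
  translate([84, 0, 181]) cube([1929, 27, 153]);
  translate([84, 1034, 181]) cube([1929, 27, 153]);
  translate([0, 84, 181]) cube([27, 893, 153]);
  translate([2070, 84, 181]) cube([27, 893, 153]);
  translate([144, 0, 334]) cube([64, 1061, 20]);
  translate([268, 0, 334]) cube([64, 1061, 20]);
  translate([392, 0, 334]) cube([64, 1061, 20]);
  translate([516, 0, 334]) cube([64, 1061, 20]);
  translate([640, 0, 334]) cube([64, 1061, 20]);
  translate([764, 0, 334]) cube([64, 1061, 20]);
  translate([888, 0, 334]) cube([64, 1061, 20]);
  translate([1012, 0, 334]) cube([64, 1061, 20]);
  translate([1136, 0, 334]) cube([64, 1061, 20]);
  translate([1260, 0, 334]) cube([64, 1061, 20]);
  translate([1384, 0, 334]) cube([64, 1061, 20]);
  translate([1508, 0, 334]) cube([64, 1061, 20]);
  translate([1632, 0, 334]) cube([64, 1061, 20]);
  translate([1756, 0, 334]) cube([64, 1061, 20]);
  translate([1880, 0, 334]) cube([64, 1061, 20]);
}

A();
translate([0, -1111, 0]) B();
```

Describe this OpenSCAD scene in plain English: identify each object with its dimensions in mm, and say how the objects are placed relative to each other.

A is a simple wooden stool: a rectangular seat 325 mm (x) by 343 mm (y), 26 mm thick, top face at z = 399 mm, on four round legs, each 40 mm in diameter. The legs rest on z = 0, each leg's axis is inset half a diameter from the nearest pair of seat edges (so the leg's bounding box is flush with the corner).

B is a bed frame 2097 mm long (x) by 1061 mm wide (y). Four 84×84 mm corner posts, 364 mm tall, at the corners of the footprint. Four rails of 27 mm thickness and 153 mm height run between adjacent posts with their undersides at z = 181 mm, their outer faces flush with the outside of the frame (the two x-running rails run between the posts' inner faces; the two y-running rails run between the posts' inner faces). 15 slats, each 64 mm wide (x) and 20 mm thick, lie across the top of the two x-running rails, running the full 1061 mm width of the frame in y; the slats are evenly spaced along x between the inner faces of the end posts with equal gaps (rounded down to the nearest mm) at the −x end and between each pair — any rounding remainder accumulates at the +x end.

The bed frame is on the floor beside the stool on its −y side.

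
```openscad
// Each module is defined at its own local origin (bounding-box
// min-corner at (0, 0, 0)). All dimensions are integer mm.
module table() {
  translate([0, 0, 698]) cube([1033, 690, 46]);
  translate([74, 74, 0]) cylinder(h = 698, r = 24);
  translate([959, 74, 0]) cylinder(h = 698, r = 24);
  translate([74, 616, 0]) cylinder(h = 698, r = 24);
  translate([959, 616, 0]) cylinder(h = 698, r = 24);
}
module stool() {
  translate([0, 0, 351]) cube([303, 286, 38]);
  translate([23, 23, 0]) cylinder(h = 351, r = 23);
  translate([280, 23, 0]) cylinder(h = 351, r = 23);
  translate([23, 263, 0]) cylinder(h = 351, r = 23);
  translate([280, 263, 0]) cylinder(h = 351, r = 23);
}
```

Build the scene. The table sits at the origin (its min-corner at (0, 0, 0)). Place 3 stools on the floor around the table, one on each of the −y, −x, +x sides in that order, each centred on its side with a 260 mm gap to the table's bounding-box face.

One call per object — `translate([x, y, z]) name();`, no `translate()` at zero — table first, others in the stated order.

table();
translate([365, -546, 0]) stool();
translate([-563, 202, 0]) stool();
translate([1293, 202, 0]) stool();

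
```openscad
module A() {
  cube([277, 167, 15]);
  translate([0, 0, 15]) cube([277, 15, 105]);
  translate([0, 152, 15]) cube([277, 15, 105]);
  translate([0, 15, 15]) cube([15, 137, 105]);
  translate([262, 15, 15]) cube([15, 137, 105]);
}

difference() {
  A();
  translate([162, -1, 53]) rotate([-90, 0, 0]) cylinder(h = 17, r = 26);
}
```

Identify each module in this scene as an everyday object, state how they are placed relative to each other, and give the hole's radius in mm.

A is an open box. The open box has a circular hole through its front wall. The hole's radius is 26 mm.

The subtracted cylinder has r = 26 mm.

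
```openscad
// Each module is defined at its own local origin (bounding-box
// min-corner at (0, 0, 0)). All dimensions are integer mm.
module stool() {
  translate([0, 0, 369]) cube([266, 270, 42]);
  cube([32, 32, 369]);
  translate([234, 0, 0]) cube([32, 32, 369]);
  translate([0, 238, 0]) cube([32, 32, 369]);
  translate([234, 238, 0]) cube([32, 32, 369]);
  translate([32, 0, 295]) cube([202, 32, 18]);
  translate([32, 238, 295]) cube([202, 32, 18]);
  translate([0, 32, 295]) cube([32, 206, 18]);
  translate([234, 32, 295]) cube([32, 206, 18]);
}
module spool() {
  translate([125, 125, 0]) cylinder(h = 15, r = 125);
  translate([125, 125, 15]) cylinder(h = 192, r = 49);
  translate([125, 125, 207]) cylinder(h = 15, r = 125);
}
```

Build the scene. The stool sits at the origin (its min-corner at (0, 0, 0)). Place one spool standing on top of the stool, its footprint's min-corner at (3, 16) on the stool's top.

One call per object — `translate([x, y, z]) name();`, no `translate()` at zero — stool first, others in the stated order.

stool();
translate([3, 16, 411]) spool();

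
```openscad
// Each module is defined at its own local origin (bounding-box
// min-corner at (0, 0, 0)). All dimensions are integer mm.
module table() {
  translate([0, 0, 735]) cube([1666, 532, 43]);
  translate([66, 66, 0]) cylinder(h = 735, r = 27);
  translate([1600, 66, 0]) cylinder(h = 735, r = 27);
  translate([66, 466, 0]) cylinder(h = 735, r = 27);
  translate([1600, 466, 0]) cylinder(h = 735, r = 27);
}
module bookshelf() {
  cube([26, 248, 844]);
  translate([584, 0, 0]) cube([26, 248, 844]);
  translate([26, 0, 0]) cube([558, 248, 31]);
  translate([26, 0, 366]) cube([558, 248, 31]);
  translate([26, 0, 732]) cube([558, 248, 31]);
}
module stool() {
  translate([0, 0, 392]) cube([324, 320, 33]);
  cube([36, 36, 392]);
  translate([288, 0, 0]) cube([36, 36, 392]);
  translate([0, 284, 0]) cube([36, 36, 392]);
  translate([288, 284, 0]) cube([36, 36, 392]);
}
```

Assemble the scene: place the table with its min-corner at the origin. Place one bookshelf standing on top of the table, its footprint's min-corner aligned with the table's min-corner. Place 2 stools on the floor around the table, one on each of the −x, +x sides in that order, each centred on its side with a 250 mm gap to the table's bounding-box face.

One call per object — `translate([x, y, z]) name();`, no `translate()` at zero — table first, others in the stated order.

table();
translate([0, 0, 778]) bookshelf();
translate([-574, 106, 0]) stool();
translate([1916, 106, 0]) stool();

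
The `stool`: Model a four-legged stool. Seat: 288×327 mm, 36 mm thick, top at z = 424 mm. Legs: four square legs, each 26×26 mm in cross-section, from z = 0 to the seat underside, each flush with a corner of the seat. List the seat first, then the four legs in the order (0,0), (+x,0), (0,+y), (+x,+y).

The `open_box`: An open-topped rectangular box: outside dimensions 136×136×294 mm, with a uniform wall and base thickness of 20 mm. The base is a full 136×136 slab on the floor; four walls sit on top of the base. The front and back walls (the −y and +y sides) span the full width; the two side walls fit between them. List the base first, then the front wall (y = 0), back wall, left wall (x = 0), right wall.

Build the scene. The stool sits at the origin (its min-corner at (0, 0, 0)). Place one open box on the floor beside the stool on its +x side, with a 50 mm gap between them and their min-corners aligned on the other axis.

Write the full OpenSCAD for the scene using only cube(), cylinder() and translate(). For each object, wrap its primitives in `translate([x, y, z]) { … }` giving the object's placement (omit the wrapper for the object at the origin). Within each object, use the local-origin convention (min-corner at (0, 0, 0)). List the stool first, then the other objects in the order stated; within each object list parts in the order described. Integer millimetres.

translate([0, 0, 388]) cube([288, 327, 36]);
cube([26, 26, 388]);
translate([262, 0, 0]) cube([26, 26, 388]);
translate([0, 301, 0]) cube([26, 26, 388]);
translate([262, 301, 0]) cube([26, 26, 388]);
translate([338, 0, 0]) {
  cube([136, 136, 20]);
  translate([0, 0, 20]) cube([136, 20, 274]);
  translate([0, 116, 20]) cube([136, 20, 274]);
  translate([0, 20, 20]) cube([20, 96, 274]);
  translate([116, 20, 20]) cube([20, 96, 274]);
}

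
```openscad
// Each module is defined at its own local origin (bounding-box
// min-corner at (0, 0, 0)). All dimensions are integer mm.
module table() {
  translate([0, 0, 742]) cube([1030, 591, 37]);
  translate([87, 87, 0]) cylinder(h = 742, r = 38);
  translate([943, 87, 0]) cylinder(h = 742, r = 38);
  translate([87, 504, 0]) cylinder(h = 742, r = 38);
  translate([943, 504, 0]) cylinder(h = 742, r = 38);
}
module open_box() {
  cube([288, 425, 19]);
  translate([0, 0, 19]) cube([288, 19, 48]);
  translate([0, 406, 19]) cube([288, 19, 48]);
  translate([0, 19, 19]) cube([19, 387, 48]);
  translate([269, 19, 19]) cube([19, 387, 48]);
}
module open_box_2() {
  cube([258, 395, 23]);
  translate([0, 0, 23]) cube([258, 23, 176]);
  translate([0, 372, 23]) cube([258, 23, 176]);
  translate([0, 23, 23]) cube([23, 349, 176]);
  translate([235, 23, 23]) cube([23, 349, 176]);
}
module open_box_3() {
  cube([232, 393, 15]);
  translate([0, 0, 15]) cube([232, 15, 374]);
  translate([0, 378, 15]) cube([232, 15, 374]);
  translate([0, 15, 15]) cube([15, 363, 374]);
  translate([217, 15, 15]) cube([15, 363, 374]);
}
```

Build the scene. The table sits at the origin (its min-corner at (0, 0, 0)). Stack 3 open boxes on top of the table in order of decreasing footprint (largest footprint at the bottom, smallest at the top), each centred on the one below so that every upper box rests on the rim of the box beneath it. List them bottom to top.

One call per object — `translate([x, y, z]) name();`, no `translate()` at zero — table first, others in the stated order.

table();
translate([371, 83, 779]) open_box();
translate([386, 98, 846]) open_box_2();
translate([399, 99, 1045]) open_box_3();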